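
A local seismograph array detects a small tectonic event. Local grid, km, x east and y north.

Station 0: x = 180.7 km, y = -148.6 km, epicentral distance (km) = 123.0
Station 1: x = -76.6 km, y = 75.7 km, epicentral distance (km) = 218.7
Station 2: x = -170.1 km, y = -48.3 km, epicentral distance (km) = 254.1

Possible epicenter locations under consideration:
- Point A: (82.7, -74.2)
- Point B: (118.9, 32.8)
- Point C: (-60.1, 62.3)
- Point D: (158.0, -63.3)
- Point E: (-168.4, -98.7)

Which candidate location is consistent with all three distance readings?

For each candidate, compare |candidate − station| to the reported distance:
Point A: residuals Station 0 0.0, Station 1 0.0, Station 2 0.0 → max 0.0 km
Point B: residuals Station 0 68.6, Station 1 18.5, Station 2 46.1 → max 68.6 km
Point C: residuals Station 0 197.1, Station 1 197.4, Station 2 98.1 → max 197.4 km
Point D: residuals Station 0 34.7, Station 1 54.0, Station 2 74.3 → max 74.3 km
Point E: residuals Station 0 229.6, Station 1 21.6, Station 2 203.7 → max 229.6 km
Only Point A has all residuals ≈ 0.

Point A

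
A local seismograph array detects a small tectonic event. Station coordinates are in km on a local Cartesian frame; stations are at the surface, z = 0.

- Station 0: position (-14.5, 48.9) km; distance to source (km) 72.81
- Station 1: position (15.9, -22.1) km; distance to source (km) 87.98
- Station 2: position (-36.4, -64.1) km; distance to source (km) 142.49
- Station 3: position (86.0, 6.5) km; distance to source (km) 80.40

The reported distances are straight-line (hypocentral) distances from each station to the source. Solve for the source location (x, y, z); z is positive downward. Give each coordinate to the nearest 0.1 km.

(37.9, 46.5, 50.5)

Each station gives a sphere (x−x_i)² + (y−y_i)² + z² = d_i² (stations at z=0).
Subtracting the Station 0 sphere from Station 1 and Station 2: z² cancels, leaving linear equations in x and y:
60.8 x − 142.0 y = -4299.42
-43.8 x − 226.0 y = -12169.79
Solving: x ≈ 37.897, y ≈ 46.504 km (keep extra digits for the depth step; rounded: 37.9, 46.5).
Then from the Station 0 sphere: z² = 72.81² − (x + 14.5)² − (y − 48.9)² with x = 37.897, y = 46.504, so z ≈ 50.499 ≈ 50.5 km.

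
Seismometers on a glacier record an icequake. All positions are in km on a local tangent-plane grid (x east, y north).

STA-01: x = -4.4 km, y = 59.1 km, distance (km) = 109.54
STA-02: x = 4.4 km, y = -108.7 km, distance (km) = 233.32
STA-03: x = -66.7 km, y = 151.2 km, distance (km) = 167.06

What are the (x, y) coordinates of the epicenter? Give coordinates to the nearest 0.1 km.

(94.3, 106.6)

Circle about each station: (x + 4.4)² + (y − 59.1)² = 109.54²; (x − 4.4)² + (y + 108.7)² = 233.32²; (x + 66.7)² + (y − 151.2)² = 167.06².
Subtracting pairs of circle equations eliminates x²+y² and gives linear equations (the radical axes):
17.6 x − 335.6 y = -34116.33
-124.6 x + 184.2 y = 7888.13
Solving the 2×2 system: x ≈ 94.3, y ≈ 106.6 km.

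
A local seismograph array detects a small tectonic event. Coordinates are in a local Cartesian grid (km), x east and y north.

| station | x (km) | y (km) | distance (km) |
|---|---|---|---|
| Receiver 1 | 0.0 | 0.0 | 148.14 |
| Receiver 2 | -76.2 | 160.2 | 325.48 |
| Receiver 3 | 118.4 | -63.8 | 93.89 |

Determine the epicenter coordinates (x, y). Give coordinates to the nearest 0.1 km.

Circle about each station: x² + y² = 148.14²; (x + 76.2)² + (y − 160.2)² = 325.48²; (x − 118.4)² + (y + 63.8)² = 93.89².
Subtracting the Receiver 1 equation from the Receiver 2 and Receiver 3 equations removes the quadratic terms:
-152.4 x + 320.4 y = -52521.29
236.8 x − 127.6 y = 31219.13
Solving the 2×2 system: x ≈ 58.5, y ≈ -136.1 km.

(58.5, -136.1)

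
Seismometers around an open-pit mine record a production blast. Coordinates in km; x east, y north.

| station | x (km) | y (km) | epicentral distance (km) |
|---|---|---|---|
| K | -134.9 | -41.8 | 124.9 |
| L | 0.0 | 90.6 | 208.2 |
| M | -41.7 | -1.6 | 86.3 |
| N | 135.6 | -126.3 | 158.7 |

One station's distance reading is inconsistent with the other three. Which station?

L

Solve using three stations at a time. Using K, M, N (subtract circle equations pairwise → linear system) gives (x, y) ≈ (-17.5, -84.5).
Distances from that point to each station vs reported:
  K: calculated 124.9 vs reported 124.9 → residual 0.0 km
  L: calculated 175.9 vs reported 208.2 → residual 32.3 km
  M: calculated 86.3 vs reported 86.3 → residual 0.0 km
  N: calculated 158.7 vs reported 158.7 → residual 0.0 km
K, M, N are mutually consistent (residuals ≈ 0); L is off by 32.3 km.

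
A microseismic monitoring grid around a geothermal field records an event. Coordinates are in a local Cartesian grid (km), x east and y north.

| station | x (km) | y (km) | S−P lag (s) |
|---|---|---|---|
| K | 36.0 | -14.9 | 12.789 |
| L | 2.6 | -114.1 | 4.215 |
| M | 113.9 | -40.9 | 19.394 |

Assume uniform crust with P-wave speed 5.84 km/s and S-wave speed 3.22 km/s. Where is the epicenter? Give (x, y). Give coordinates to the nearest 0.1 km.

(-16.2, -90.4)

Distance from S−P lag: d = Δt · v_P v_S / (v_P − v_S) = Δt · (5.84·3.22)/(5.84−3.22) ≈ 7.1774·Δt.
So d_K = 91.79, d_L = 30.25, d_M = 139.20 km.
Circle about each station: (x − 36.0)² + (y + 14.9)² = 91.79²; (x − 2.6)² + (y + 114.1)² = 30.25²; (x − 113.9)² + (y + 40.9)² = 139.20².
Subtracting pairs of circle equations eliminates x²+y² and gives linear equations (the radical axes):
-66.8 x − 198.4 y = 19017.90
155.8 x − 52.0 y = 2176.77
Solving the 2×2 system: x ≈ -16.2, y ≈ -90.4 km.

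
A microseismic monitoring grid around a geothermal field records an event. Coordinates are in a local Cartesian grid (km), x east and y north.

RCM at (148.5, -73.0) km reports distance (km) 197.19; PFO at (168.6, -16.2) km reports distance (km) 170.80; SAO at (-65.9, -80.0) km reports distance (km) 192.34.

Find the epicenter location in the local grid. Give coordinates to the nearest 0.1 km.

x ≈ 31.6 km, y ≈ 85.8 km

Circle about each station: (x − 148.5)² + (y + 73.0)² = 197.19²; (x − 168.6)² + (y + 16.2)² = 170.80²; (x + 65.9)² + (y + 80.0)² = 192.34².
Subtracting pairs of circle equations eliminates x²+y² and gives linear equations (the radical axes):
40.2 x + 113.6 y = 11018.41
-428.8 x − 14.0 y = -14749.22
Solving the 2×2 system: x ≈ 31.6, y ≈ 85.8 km.
Check against RCM (with the unrounded x, y): √((x − 148.5)²+(y + 73.0)²) = 197.20 ≈ 197.19 km. ✓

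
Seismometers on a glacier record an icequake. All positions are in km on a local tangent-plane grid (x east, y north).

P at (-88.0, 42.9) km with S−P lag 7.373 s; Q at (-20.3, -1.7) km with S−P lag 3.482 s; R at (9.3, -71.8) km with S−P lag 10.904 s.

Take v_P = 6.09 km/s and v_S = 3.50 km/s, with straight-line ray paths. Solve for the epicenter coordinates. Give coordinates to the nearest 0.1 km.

(-48.9, -3.5)

Distance from S−P lag: d = Δt · v_P v_S / (v_P − v_S) = Δt · (6.09·3.50)/(6.09−3.50) ≈ 8.2297·Δt.
So d_P = 60.68, d_Q = 28.66, d_R = 89.74 km.
Circle about each station: (x + 88.0)² + (y − 42.9)² = 60.68²; (x + 20.3)² + (y + 1.7)² = 28.66²; (x − 9.3)² + (y + 71.8)² = 89.74².
Subtracting the P equation from the Q and R equations removes the quadratic terms:
135.4 x − 89.2 y = -6308.76
194.6 x − 229.4 y = -8713.89
Solving the 2×2 system: x ≈ -48.9, y ≈ -3.5 km.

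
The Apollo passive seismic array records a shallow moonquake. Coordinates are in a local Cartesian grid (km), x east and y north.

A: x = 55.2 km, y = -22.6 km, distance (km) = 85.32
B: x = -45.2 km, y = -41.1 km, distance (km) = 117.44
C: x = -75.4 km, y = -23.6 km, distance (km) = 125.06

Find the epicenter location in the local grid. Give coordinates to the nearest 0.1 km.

Circle about each station: (x − 55.2)² + (y + 22.6)² = 85.32²; (x + 45.2)² + (y + 41.1)² = 117.44²; (x + 75.4)² + (y + 23.6)² = 125.06².
Subtracting pairs of circle equations eliminates x²+y² and gives linear equations (the radical axes):
-200.8 x − 37.0 y = -6338.20
-261.2 x − 2.0 y = -5676.18
Solving the 2×2 system: x ≈ 21.3, y ≈ 55.7 km.

(21.3, 55.7)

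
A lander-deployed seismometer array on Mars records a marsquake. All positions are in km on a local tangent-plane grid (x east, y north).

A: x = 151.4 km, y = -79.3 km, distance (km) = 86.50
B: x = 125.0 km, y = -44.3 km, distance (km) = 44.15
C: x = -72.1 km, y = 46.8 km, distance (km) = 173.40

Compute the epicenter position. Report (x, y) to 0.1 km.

87.5 km east, -21.0 km north

Circle about each station: (x − 151.4)² + (y + 79.3)² = 86.50²; (x − 125.0)² + (y + 44.3)² = 44.15²; (x + 72.1)² + (y − 46.8)² = 173.40².
Subtracting pairs of circle equations eliminates x²+y² and gives linear equations (the radical axes):
-52.8 x + 70.0 y = -6089.93
-447.0 x + 252.2 y = -44407.11
Solving the 2×2 system: x ≈ 87.5, y ≈ -21.0 km.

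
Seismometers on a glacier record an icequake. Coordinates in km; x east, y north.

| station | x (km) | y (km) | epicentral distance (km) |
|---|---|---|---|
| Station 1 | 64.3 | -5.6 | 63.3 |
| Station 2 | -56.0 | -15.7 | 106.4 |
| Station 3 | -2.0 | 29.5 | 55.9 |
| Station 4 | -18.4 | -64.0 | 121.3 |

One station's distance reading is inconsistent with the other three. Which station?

Solve using three stations at a time. Using Station 1, Station 2, Station 4 (subtract circle equations pairwise → linear system) gives (x, y) ≈ (29.7, 47.3).
Distances from that point to each station vs reported:
  Station 1: calculated 63.3 vs reported 63.3 → residual 0.0 km
  Station 2: calculated 106.4 vs reported 106.4 → residual 0.0 km
  Station 3: calculated 36.4 vs reported 55.9 → residual 19.5 km
  Station 4: calculated 121.3 vs reported 121.3 → residual 0.0 km
Station 1, Station 2, Station 4 are mutually consistent (residuals ≈ 0); Station 3 is off by 19.5 km.

Station 3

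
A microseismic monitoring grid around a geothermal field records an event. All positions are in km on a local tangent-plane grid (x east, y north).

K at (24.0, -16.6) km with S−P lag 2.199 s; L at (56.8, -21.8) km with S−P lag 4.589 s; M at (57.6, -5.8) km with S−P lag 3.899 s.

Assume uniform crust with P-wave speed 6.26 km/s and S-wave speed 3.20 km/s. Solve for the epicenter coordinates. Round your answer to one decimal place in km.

Distance from S−P lag: d = Δt · v_P v_S / (v_P − v_S) = Δt · (6.26·3.20)/(6.26−3.20) ≈ 6.5464·Δt.
So d_K = 14.40, d_L = 30.04, d_M = 25.52 km.
Circle about each station: (x − 24.0)² + (y + 16.6)² = 14.40²; (x − 56.8)² + (y + 21.8)² = 30.04²; (x − 57.6)² + (y + 5.8)² = 25.52².
Subtracting the K equation from the L and M equations removes the quadratic terms:
65.6 x − 10.4 y = 2154.88
67.2 x + 21.6 y = 2055.93
Solving the 2×2 system: x ≈ 32.1, y ≈ -4.7 km.
Check against K (with the unrounded x, y): √((x − 24.0)²+(y + 16.6)²) = 14.40 ≈ 14.40 km. ✓

32.1 km east, -4.7 km north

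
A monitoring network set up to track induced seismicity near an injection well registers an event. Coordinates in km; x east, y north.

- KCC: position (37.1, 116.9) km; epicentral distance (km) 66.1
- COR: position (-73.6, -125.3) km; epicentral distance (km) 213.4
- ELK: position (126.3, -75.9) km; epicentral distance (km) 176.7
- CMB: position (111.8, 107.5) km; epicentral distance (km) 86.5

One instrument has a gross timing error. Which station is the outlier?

Solve using three stations at a time. Using KCC, COR, CMB (subtract circle equations pairwise → linear system) gives (x, y) ≈ (46.0, 51.4).
Distances from that point to each station vs reported:
  KCC: calculated 66.1 vs reported 66.1 → residual 0.0 km
  COR: calculated 213.4 vs reported 213.4 → residual 0.0 km
  ELK: calculated 150.6 vs reported 176.7 → residual 26.1 km
  CMB: calculated 86.5 vs reported 86.5 → residual 0.0 km
KCC, COR, CMB are mutually consistent (residuals ≈ 0); ELK is off by 26.1 km.

ELK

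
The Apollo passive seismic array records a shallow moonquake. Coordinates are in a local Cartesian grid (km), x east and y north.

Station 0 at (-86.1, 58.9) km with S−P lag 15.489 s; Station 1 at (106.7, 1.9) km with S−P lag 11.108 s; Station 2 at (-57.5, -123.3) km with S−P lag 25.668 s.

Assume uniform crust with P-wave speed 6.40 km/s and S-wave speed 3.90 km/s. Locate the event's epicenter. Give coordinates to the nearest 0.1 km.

Distance from S−P lag: d = Δt · v_P v_S / (v_P − v_S) = Δt · (6.40·3.90)/(6.40−3.90) ≈ 9.9840·Δt.
So d_Station 0 = 154.64, d_Station 1 = 110.90, d_Station 2 = 256.27 km.
Circle about each station: (x + 86.1)² + (y − 58.9)² = 154.64²; (x − 106.7)² + (y − 1.9)² = 110.90²; (x + 57.5)² + (y + 123.3)² = 256.27².
Subtracting pairs of circle equations eliminates x²+y² and gives linear equations (the radical axes):
385.6 x − 114.0 y = 12120.80
57.2 x − 364.4 y = -34134.06
Solving the 2×2 system: x ≈ 62.0, y ≈ 103.4 km.
Check against Station 0 (with the unrounded x, y): √((x + 86.1)²+(y − 58.9)²) = 154.65 ≈ 154.64 km. ✓

62.0 km east, 103.4 km north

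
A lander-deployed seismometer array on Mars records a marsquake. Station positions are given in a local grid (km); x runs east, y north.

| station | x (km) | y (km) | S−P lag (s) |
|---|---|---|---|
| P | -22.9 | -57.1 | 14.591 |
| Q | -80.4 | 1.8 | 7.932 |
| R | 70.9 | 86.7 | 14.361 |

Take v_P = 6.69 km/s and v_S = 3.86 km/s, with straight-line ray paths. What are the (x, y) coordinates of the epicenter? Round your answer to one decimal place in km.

x ≈ -59.2 km, y ≈ 71.0 km

Distance from S−P lag: d = Δt · v_P v_S / (v_P − v_S) = Δt · (6.69·3.86)/(6.69−3.86) ≈ 9.1249·Δt.
So d_P = 133.14, d_Q = 72.38, d_R = 131.04 km.
Circle about each station: (x + 22.9)² + (y + 57.1)² = 133.14²; (x + 80.4)² + (y − 1.8)² = 72.38²; (x − 70.9)² + (y − 86.7)² = 131.04².
Subtracting pairs of circle equations eliminates x²+y² and gives linear equations (the radical axes):
-115.0 x + 117.8 y = 15169.98
187.6 x + 287.6 y = 9313.66
Solving the 2×2 system: x ≈ -59.2, y ≈ 71.0 km.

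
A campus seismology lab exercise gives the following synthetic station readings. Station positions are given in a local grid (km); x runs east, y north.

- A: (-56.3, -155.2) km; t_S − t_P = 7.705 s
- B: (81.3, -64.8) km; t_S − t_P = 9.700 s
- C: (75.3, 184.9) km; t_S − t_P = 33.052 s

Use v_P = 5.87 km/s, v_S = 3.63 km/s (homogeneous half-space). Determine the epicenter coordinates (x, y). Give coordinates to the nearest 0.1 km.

Distance from S−P lag: d = Δt · v_P v_S / (v_P − v_S) = Δt · (5.87·3.63)/(5.87−3.63) ≈ 9.5125·Δt.
So d_A = 73.29, d_B = 92.27, d_C = 314.41 km.
Circle about each station: (x + 56.3)² + (y + 155.2)² = 73.29²; (x − 81.3)² + (y + 64.8)² = 92.27²; (x − 75.3)² + (y − 184.9)² = 314.41².
Subtracting the A equation from the B and C equations removes the quadratic terms:
275.2 x + 180.8 y = -19590.33
263.2 x + 680.2 y = -80880.85
Solving the 2×2 system: x ≈ 9.3, y ≈ -122.5 km.

9.3 km east, -122.5 km north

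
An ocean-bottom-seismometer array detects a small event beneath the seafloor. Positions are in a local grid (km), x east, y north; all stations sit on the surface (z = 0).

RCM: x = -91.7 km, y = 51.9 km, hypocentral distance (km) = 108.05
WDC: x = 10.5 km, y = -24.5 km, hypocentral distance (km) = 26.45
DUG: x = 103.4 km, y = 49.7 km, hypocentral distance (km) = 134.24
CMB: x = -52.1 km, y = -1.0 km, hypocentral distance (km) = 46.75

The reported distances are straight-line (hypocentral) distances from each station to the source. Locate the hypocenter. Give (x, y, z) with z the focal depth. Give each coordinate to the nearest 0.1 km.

x ≈ -11.2 km, y ≈ -18.8 km, depth ≈ 14.0 km

Each station gives a sphere (x−x_i)² + (y−y_i)² + z² = d_i² (stations at z=0).
Subtracting the RCM sphere from WDC and DUG: z² cancels, leaving linear equations in x and y:
204.4 x − 152.8 y = 583.20
390.2 x − 4.4 y = -4286.43
Solving: x ≈ -11.197, y ≈ -18.795 km (keep extra digits for the depth step; rounded: -11.2, -18.8).
Then from the RCM sphere: z² = 108.05² − (x + 91.7)² − (y − 51.9)² with x = -11.197, y = -18.795, so z ≈ 14.010 ≈ 14.0 km.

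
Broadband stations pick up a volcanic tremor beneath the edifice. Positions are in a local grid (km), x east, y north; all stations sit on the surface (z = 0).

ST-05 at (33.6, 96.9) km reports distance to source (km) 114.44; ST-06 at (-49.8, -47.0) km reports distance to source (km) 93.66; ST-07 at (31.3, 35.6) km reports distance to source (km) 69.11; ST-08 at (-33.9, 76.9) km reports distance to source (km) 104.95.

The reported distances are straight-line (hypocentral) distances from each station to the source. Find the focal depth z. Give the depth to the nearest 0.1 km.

54.9 km

Each station gives a sphere (x−x_i)² + (y−y_i)² + z² = d_i² (stations at z=0).
Subtracting the ST-05 sphere from ST-06 and ST-07: z² cancels, leaving linear equations in x and y:
-166.8 x − 287.8 y = -1505.21
-4.6 x − 122.6 y = 48.80
Solving: x ≈ 10.383, y ≈ -0.788 km (keep extra digits for the depth step; rounded: 10.4, -0.8).
Then from the ST-05 sphere: z² = 114.44² − (x − 33.6)² − (y − 96.9)² with x = 10.383, y = -0.788, so z ≈ 54.905 ≈ 54.9 km.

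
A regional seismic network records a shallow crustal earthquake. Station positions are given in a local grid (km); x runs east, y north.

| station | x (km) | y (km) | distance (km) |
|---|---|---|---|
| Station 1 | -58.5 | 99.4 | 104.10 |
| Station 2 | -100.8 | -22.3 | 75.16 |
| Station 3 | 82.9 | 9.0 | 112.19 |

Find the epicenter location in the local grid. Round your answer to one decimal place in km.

Circle about each station: (x + 58.5)² + (y − 99.4)² = 104.10²; (x + 100.8)² + (y + 22.3)² = 75.16²; (x − 82.9)² + (y − 9.0)² = 112.19².
Subtracting pairs of circle equations eliminates x²+y² and gives linear equations (the radical axes):
-84.6 x − 243.4 y = 2543.10
282.8 x − 180.8 y = -8098.99
Solving the 2×2 system: x ≈ -28.9, y ≈ -0.4 km.

x ≈ -28.9 km, y ≈ -0.4 km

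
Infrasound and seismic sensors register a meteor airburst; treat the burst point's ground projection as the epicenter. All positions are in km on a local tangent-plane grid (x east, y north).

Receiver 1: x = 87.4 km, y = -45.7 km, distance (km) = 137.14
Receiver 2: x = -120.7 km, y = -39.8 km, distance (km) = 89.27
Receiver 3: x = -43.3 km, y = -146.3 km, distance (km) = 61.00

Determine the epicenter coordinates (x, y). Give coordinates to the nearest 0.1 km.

Circle about each station: (x − 87.4)² + (y + 45.7)² = 137.14²; (x + 120.7)² + (y + 39.8)² = 89.27²; (x + 43.3)² + (y + 146.3)² = 61.00².
Subtracting the Receiver 1 equation from the Receiver 2 and Receiver 3 equations removes the quadratic terms:
-416.2 x + 11.8 y = 17263.53
-261.4 x − 201.2 y = 28637.71
Solving the 2×2 system: x ≈ -43.9, y ≈ -85.3 km.
Check against Receiver 1 (with the unrounded x, y): √((x − 87.4)²+(y + 45.7)²) = 137.14 ≈ 137.14 km. ✓

x ≈ -43.9 km, y ≈ -85.3 km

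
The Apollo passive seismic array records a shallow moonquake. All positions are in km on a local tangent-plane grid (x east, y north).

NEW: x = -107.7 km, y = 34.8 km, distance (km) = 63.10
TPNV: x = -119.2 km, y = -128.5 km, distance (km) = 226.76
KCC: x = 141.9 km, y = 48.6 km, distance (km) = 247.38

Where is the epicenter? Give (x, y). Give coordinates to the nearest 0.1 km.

Circle about each station: (x + 107.7)² + (y − 34.8)² = 63.10²; (x + 119.2)² + (y + 128.5)² = 226.76²; (x − 141.9)² + (y − 48.6)² = 247.38².
Subtracting the NEW equation from the TPNV and KCC equations removes the quadratic terms:
-23.0 x − 326.6 y = -29527.93
499.2 x + 27.6 y = -47528.01
Solving the 2×2 system: x ≈ -100.6, y ≈ 97.5 km.

-100.6 km east, 97.5 km north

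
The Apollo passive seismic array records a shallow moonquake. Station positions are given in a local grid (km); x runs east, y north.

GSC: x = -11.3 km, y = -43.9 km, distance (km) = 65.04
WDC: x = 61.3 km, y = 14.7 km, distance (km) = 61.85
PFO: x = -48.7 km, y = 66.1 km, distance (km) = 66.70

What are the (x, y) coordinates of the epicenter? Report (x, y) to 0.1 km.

Circle about each station: (x + 11.3)² + (y + 43.9)² = 65.04²; (x − 61.3)² + (y − 14.7)² = 61.85²; (x + 48.7)² + (y − 66.1)² = 66.70².
Subtracting pairs of circle equations eliminates x²+y² and gives linear equations (the radical axes):
145.2 x + 117.2 y = 2323.66
-74.8 x + 220.0 y = 4467.31
Solving the 2×2 system: x ≈ -0.3, y ≈ 20.2 km.

-0.3 km east, 20.2 km north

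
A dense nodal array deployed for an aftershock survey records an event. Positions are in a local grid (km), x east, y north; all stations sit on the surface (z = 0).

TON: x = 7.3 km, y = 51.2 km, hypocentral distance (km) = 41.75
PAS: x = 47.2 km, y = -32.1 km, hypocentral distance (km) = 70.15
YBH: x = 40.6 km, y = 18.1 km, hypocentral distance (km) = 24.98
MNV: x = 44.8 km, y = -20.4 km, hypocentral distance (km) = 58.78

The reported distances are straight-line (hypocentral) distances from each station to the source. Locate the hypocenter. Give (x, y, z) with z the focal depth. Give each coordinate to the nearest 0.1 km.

Each station gives a sphere (x−x_i)² + (y−y_i)² + z² = d_i² (stations at z=0).
Subtracting the TON sphere from PAS and YBH: z² cancels, leaving linear equations in x and y:
79.8 x − 166.6 y = -2594.44
66.6 x − 66.2 y = 420.30
Solving: x ≈ 41.593, y ≈ 35.496 km (keep extra digits for the depth step; rounded: 41.6, 35.5).
Then from the TON sphere: z² = 41.75² − (x − 7.3)² − (y − 51.2)² with x = 41.593, y = 35.496, so z ≈ 17.901 ≈ 17.9 km.
Check against MNV (with the unrounded solution): distance 58.78 ≈ 58.78 km. ✓

x ≈ 41.6 km, y ≈ 35.5 km, depth ≈ 17.9 km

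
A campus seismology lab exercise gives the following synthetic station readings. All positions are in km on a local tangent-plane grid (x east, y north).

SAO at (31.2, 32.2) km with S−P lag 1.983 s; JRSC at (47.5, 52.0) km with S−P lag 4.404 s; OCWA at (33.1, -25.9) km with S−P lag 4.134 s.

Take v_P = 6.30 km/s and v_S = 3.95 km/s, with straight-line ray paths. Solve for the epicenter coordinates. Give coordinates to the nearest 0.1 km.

Distance from S−P lag: d = Δt · v_P v_S / (v_P − v_S) = Δt · (6.30·3.95)/(6.30−3.95) ≈ 10.5894·Δt.
So d_SAO = 21.00, d_JRSC = 46.64, d_OCWA = 43.78 km.
Circle about each station: (x − 31.2)² + (y − 32.2)² = 21.00²; (x − 47.5)² + (y − 52.0)² = 46.64²; (x − 33.1)² + (y + 25.9)² = 43.78².
Subtracting pairs of circle equations eliminates x²+y² and gives linear equations (the radical axes):
32.6 x + 39.6 y = 1215.68
3.8 x − 116.2 y = -1719.55
Solving the 2×2 system: x ≈ 18.6, y ≈ 15.4 km.
Check against SAO (with the unrounded x, y): √((x − 31.2)²+(y − 32.2)²) = 21.01 ≈ 21.00 km. ✓

18.6 km east, 15.4 km north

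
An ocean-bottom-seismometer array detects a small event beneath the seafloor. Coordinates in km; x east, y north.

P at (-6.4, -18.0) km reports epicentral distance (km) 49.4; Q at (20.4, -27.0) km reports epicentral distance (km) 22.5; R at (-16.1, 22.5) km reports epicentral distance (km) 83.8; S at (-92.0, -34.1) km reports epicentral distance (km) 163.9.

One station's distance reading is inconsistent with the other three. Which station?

Solve using three stations at a time. Using P, Q, R (subtract circle equations pairwise → linear system) gives (x, y) ≈ (36.2, -43.0).
Distances from that point to each station vs reported:
  P: calculated 49.4 vs reported 49.4 → residual 0.0 km
  Q: calculated 22.5 vs reported 22.5 → residual 0.0 km
  R: calculated 83.8 vs reported 83.8 → residual 0.0 km
  S: calculated 128.5 vs reported 163.9 → residual 35.4 km
P, Q, R are mutually consistent (residuals ≈ 0); S is off by 35.4 km.

S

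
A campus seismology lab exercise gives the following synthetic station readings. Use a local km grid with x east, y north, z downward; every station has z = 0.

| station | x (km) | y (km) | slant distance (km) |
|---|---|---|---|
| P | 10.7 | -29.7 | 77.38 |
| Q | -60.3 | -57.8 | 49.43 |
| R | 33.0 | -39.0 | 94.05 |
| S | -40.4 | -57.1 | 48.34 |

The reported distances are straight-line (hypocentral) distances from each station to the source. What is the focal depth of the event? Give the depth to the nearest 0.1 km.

46.9 km

Each station gives a sphere (x−x_i)² + (y−y_i)² + z² = d_i² (stations at z=0).
Subtracting the P sphere from Q and R: z² cancels, leaving linear equations in x and y:
-142.0 x − 56.2 y = 9524.69
44.6 x − 18.6 y = -1244.32
Solving: x ≈ -48.000, y ≈ -48.198 km (keep extra digits for the depth step; rounded: -48.0, -48.2).
Then from the P sphere: z² = 77.38² − (x − 10.7)² − (y + 29.7)² with x = -48.000, y = -48.198, so z ≈ 46.902 ≈ 46.9 km.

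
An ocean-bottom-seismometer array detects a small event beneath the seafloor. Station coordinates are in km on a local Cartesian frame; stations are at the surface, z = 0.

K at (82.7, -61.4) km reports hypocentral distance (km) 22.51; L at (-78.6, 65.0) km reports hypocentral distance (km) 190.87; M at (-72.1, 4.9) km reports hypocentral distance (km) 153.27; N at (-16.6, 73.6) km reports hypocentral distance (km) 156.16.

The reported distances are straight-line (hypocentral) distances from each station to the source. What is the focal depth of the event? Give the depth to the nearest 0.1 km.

Each station gives a sphere (x−x_i)² + (y−y_i)² + z² = d_i² (stations at z=0).
Subtracting the K sphere from L and M: z² cancels, leaving linear equations in x and y:
-322.6 x + 252.8 y = -36130.95
-309.6 x + 132.6 y = -28371.82
Solving: x ≈ 67.101, y ≈ -57.295 km (keep extra digits for the depth step; rounded: 67.1, -57.3).
Then from the K sphere: z² = 22.51² − (x − 82.7)² − (y + 61.4)² with x = 67.101, y = -57.295, so z ≈ 15.701 ≈ 15.7 km.

depth ≈ 15.7 km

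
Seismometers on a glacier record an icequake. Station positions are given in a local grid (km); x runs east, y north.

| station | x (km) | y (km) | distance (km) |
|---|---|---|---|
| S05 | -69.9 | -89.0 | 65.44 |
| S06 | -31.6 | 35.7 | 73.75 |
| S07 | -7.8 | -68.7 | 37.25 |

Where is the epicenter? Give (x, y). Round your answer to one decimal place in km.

x ≈ -28.9 km, y ≈ -38.0 km

Circle about each station: (x + 69.9)² + (y + 89.0)² = 65.44²; (x + 31.6)² + (y − 35.7)² = 73.75²; (x + 7.8)² + (y + 68.7)² = 37.25².
Subtracting the S05 equation from the S06 and S07 equations removes the quadratic terms:
76.6 x + 249.4 y = -11690.63
124.2 x + 40.6 y = -5131.65
Solving the 2×2 system: x ≈ -28.9, y ≈ -38.0 km.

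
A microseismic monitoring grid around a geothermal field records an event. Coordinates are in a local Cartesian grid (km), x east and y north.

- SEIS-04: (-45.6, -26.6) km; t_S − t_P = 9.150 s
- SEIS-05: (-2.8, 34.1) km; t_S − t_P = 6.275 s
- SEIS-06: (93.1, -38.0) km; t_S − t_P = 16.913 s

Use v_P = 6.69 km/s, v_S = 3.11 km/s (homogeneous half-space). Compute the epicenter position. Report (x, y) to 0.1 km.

Distance from S−P lag: d = Δt · v_P v_S / (v_P − v_S) = Δt · (6.69·3.11)/(6.69−3.11) ≈ 5.8117·Δt.
So d_SEIS-04 = 53.18, d_SEIS-05 = 36.47, d_SEIS-06 = 98.29 km.
Circle about each station: (x + 45.6)² + (y + 26.6)² = 53.18²; (x + 2.8)² + (y − 34.1)² = 36.47²; (x − 93.1)² + (y + 38.0)² = 98.29².
Subtracting pairs of circle equations eliminates x²+y² and gives linear equations (the radical axes):
85.6 x + 121.4 y = -118.22
277.4 x − 22.8 y = 491.88
Solving the 2×2 system: x ≈ 1.6, y ≈ -2.1 km.

(1.6, -2.1)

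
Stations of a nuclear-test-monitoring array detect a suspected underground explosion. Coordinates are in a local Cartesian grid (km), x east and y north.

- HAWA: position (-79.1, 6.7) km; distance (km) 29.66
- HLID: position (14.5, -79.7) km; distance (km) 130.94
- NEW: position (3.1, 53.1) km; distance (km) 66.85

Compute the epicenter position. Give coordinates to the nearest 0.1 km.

x ≈ -59.1 km, y ≈ 28.6 km

Circle about each station: (x + 79.1)² + (y − 6.7)² = 29.66²; (x − 14.5)² + (y + 79.7)² = 130.94²; (x − 3.1)² + (y − 53.1)² = 66.85².
Subtracting pairs of circle equations eliminates x²+y² and gives linear equations (the radical axes):
187.2 x − 172.8 y = -16004.93
164.4 x + 92.8 y = -7061.69
Solving the 2×2 system: x ≈ -59.1, y ≈ 28.6 km.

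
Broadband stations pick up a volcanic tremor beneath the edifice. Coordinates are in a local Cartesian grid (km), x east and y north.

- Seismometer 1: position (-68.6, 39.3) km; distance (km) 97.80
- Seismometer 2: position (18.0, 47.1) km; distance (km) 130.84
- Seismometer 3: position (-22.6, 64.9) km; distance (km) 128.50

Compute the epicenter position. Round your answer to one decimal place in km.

Circle about each station: (x + 68.6)² + (y − 39.3)² = 97.80²; (x − 18.0)² + (y − 47.1)² = 130.84²; (x + 22.6)² + (y − 64.9)² = 128.50².
Subtracting pairs of circle equations eliminates x²+y² and gives linear equations (the radical axes):
173.2 x + 15.6 y = -11262.31
92.0 x + 51.2 y = -8475.09
Solving the 2×2 system: x ≈ -59.8, y ≈ -58.1 km.

-59.8 km east, -58.1 km north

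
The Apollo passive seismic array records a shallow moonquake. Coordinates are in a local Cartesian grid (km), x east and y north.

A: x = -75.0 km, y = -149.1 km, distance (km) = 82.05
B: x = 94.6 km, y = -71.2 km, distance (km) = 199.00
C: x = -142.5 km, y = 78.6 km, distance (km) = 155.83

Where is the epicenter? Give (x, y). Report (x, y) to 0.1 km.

x ≈ -104.4 km, y ≈ -72.5 km

Circle about each station: (x + 75.0)² + (y + 149.1)² = 82.05²; (x − 94.6)² + (y + 71.2)² = 199.00²; (x + 142.5)² + (y − 78.6)² = 155.83².
Subtracting the A equation from the B and C equations removes the quadratic terms:
339.2 x + 155.8 y = -46706.01
-135.0 x + 455.4 y = -18922.39
Solving the 2×2 system: x ≈ -104.4, y ≈ -72.5 km.
Check against A (with the unrounded x, y): √((x + 75.0)²+(y + 149.1)²) = 82.05 ≈ 82.05 km. ✓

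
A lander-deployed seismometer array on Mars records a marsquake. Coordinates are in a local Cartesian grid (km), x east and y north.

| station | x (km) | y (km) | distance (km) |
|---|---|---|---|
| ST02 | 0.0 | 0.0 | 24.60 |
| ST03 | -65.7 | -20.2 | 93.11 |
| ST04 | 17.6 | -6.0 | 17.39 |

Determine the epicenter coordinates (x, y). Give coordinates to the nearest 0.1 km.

Circle about each station: x² + y² = 24.60²; (x + 65.7)² + (y + 20.2)² = 93.11²; (x − 17.6)² + (y + 6.0)² = 17.39².
Subtracting pairs of circle equations eliminates x²+y² and gives linear equations (the radical axes):
-131.4 x − 40.4 y = -3339.78
35.2 x − 12.0 y = 648.51
Solving the 2×2 system: x ≈ 22.1, y ≈ 10.8 km.

22.1 km east, 10.8 km north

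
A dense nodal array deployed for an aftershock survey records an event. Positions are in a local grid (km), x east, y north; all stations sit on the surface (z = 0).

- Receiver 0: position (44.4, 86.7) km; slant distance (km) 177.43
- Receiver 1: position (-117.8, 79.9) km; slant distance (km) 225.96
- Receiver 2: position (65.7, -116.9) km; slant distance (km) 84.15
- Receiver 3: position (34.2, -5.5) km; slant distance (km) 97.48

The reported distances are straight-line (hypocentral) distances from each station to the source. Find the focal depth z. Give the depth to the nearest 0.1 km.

depth ≈ 65.5 km

Each station gives a sphere (x−x_i)² + (y−y_i)² + z² = d_i² (stations at z=0).
Subtracting the Receiver 0 sphere from Receiver 1 and Receiver 2: z² cancels, leaving linear equations in x and y:
-324.4 x − 13.6 y = -8803.92
42.6 x − 407.2 y = 32894.03
Solving: x ≈ 30.392, y ≈ -77.601 km (keep extra digits for the depth step; rounded: 30.4, -77.6).
Then from the Receiver 0 sphere: z² = 177.43² − (x − 44.4)² − (y − 86.7)² with x = 30.392, y = -77.601, so z ≈ 65.501 ≈ 65.5 km.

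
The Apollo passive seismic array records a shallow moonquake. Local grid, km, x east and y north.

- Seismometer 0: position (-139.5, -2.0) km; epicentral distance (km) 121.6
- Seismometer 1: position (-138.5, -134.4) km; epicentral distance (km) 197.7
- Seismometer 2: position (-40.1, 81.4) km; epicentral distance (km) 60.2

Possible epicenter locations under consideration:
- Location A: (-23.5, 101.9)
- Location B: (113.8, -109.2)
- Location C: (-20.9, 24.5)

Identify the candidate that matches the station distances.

For each candidate, compare |candidate − station| to the reported distance:
Location A: residuals Seismometer 0 34.1, Seismometer 1 65.1, Seismometer 2 33.8 → max 65.1 km
Location B: residuals Seismometer 0 153.5, Seismometer 1 55.9, Seismometer 2 184.8 → max 184.8 km
Location C: residuals Seismometer 0 0.1, Seismometer 1 0.0, Seismometer 2 0.1 → max 0.1 km
Only Location C has all residuals ≈ 0.

Location C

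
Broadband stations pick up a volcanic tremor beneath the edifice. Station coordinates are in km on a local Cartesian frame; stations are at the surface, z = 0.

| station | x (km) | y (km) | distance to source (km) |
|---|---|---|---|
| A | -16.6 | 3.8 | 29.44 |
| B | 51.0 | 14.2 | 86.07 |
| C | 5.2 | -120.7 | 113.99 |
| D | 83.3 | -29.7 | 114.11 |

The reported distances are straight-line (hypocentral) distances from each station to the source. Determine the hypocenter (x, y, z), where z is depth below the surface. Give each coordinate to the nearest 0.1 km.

Each station gives a sphere (x−x_i)² + (y−y_i)² + z² = d_i² (stations at z=0).
Subtracting the A sphere from B and C: z² cancels, leaving linear equations in x and y:
135.2 x + 20.8 y = -4028.69
43.6 x − 249.0 y = 2178.52
Solving: x ≈ -27.706, y ≈ -13.600 km (keep extra digits for the depth step; rounded: -27.7, -13.6).
Then from the A sphere: z² = 29.44² − (x + 16.6)² − (y − 3.8)² with x = -27.706, y = -13.600, so z ≈ 20.991 ≈ 21.0 km.
Check against D (with the unrounded solution): distance 114.11 ≈ 114.11 km. ✓

x ≈ -27.7 km, y ≈ -13.6 km, depth ≈ 21.0 km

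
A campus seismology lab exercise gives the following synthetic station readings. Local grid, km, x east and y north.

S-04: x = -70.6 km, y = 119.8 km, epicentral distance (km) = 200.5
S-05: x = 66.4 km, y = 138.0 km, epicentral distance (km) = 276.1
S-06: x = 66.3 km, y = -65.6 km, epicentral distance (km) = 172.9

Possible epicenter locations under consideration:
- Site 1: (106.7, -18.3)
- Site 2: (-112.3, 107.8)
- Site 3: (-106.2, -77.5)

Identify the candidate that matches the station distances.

Site 3

For each candidate, compare |candidate − station| to the reported distance:
Site 1: residuals S-04 24.2, S-05 114.7, S-06 110.7 → max 114.7 km
Site 2: residuals S-04 157.1, S-05 94.9, S-06 76.0 → max 157.1 km
Site 3: residuals S-04 0.0, S-05 0.0, S-06 0.0 → max 0.0 km
Only Site 3 has all residuals ≈ 0.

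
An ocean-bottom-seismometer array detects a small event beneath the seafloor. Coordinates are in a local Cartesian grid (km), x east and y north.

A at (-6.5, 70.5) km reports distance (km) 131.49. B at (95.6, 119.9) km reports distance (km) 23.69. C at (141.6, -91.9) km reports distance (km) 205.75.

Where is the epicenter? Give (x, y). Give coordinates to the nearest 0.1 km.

Circle about each station: (x + 6.5)² + (y − 70.5)² = 131.49²; (x − 95.6)² + (y − 119.9)² = 23.69²; (x − 141.6)² + (y + 91.9)² = 205.75².
Subtracting the A equation from the B and C equations removes the quadratic terms:
204.2 x + 98.8 y = 35231.27
296.2 x − 324.8 y = -1559.77
Solving the 2×2 system: x ≈ 118.1, y ≈ 112.5 km.
Check against A (with the unrounded x, y): √((x + 6.5)²+(y − 70.5)²) = 131.49 ≈ 131.49 km. ✓

(118.1, 112.5)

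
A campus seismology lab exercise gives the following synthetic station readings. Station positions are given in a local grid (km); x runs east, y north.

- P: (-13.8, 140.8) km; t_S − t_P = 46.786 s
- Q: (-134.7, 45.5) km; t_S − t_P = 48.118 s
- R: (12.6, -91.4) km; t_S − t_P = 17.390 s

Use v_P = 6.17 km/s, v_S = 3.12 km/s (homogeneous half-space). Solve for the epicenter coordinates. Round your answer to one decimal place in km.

Distance from S−P lag: d = Δt · v_P v_S / (v_P − v_S) = Δt · (6.17·3.12)/(6.17−3.12) ≈ 6.3116·Δt.
So d_P = 295.29, d_Q = 303.70, d_R = 109.76 km.
Circle about each station: (x + 13.8)² + (y − 140.8)² = 295.29²; (x + 134.7)² + (y − 45.5)² = 303.70²; (x − 12.6)² + (y + 91.4)² = 109.76².
Subtracting the P equation from the Q and R equations removes the quadratic terms:
-241.8 x − 190.6 y = -4838.25
52.8 x − 464.4 y = 63646.57
Solving the 2×2 system: x ≈ 117.5, y ≈ -123.7 km.

x ≈ 117.5 km, y ≈ -123.7 km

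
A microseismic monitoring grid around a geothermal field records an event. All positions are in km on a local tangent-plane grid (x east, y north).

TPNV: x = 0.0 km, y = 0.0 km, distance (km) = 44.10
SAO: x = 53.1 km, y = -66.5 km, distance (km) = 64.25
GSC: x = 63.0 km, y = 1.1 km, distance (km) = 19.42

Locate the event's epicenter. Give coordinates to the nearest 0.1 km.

Circle about each station: x² + y² = 44.10²; (x − 53.1)² + (y + 66.5)² = 64.25²; (x − 63.0)² + (y − 1.1)² = 19.42².
Subtracting pairs of circle equations eliminates x²+y² and gives linear equations (the radical axes):
106.2 x − 133.0 y = 5058.61
126.0 x + 2.2 y = 5537.88
Solving the 2×2 system: x ≈ 44.0, y ≈ -2.9 km.

(44.0, -2.9)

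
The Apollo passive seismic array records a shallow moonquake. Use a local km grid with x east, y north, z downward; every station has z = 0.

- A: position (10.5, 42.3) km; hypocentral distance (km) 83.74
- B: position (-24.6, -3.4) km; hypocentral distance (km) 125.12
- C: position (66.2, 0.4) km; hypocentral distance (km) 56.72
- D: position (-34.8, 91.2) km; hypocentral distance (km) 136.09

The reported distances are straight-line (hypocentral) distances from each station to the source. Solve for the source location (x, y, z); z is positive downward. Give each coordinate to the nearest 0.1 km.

Each station gives a sphere (x−x_i)² + (y−y_i)² + z² = d_i² (stations at z=0).
Subtracting the A sphere from B and C: z² cancels, leaving linear equations in x and y:
-70.2 x − 91.4 y = -9925.45
111.4 x − 83.8 y = 6278.29
Solving: x ≈ 87.495, y ≈ 41.392 km (keep extra digits for the depth step; rounded: 87.5, 41.4).
Then from the A sphere: z² = 83.74² − (x − 10.5)² − (y − 42.3)² with x = 87.495, y = 41.392, so z ≈ 32.914 ≈ 32.9 km.

x ≈ 87.5 km, y ≈ 41.4 km, depth ≈ 32.9 km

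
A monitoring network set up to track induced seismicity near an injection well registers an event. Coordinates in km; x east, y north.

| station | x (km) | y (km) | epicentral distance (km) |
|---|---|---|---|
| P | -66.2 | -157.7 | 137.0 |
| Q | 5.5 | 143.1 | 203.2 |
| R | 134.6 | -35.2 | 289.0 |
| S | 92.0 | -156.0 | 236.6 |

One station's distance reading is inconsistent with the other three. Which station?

R

Solve using three stations at a time. Using P, Q, S (subtract circle equations pairwise → linear system) gives (x, y) ≈ (-106.1, -26.7).
Distances from that point to each station vs reported:
  P: calculated 137.0 vs reported 137.0 → residual 0.0 km
  Q: calculated 203.2 vs reported 203.2 → residual 0.0 km
  R: calculated 240.9 vs reported 289.0 → residual 48.1 km
  S: calculated 236.6 vs reported 236.6 → residual 0.0 km
P, Q, S are mutually consistent (residuals ≈ 0); R is off by 48.1 km.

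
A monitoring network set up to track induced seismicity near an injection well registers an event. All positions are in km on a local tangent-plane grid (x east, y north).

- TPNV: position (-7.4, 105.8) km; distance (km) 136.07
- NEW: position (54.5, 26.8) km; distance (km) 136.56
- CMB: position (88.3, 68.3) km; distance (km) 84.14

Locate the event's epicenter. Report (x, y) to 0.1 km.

Circle about each station: (x + 7.4)² + (y − 105.8)² = 136.07²; (x − 54.5)² + (y − 26.8)² = 136.56²; (x − 88.3)² + (y − 68.3)² = 84.14².
Subtracting the TPNV equation from the NEW and CMB equations removes the quadratic terms:
123.8 x − 158.0 y = -7693.50
191.4 x − 75.0 y = 12648.89
Solving the 2×2 system: x ≈ 122.9, y ≈ 145.0 km.
Check against TPNV (with the unrounded x, y): √((x + 7.4)²+(y − 105.8)²) = 136.07 ≈ 136.07 km. ✓

x ≈ 122.9 km, y ≈ 145.0 km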